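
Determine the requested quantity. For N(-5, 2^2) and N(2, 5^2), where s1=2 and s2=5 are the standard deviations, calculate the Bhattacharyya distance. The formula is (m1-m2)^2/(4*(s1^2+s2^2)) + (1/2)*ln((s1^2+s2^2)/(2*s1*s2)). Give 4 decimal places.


Bhattacharyya distance between two Gaussians:
DB = (m1-m2)^2/(4*(s1^2+s2^2)) + (1/2)*ln((s1^2+s2^2)/(2*s1*s2)).
(m1-m2)^2 = (-7)^2 = 49.
s1^2+s2^2 = 4 + 25 = 29.
term1 = 49/116 = 0.422414.
term2 = 0.5*ln(29/20.0) = 0.185782.
DB = 0.422414 + 0.185782 = 0.6082

0.6082


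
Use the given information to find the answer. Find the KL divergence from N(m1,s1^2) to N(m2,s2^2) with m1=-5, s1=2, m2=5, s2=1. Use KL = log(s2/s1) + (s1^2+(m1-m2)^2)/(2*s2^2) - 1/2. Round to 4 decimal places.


KL divergence between normal distributions:
KL = log(s2/s1) + (s1^2 + (m1-m2)^2)/(2*s2^2) - 1/2.
log(1/2) = -0.693147.
(2^2 + (-5-5)^2)/(2*1^2) = (4 + 100)/2 = 52.0.
KL = -0.693147 + 52.0 - 0.5 = 50.8069

50.8069


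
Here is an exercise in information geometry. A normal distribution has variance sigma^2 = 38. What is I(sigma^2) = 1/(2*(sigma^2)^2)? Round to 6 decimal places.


Fisher information for variance: I(sigma^2) = 1/(2*sigma^4).
sigma^2 = 38, so sigma^4 = 1444.
I = 1/(2*1444) = 1/2888 = 0.000346

0.000346


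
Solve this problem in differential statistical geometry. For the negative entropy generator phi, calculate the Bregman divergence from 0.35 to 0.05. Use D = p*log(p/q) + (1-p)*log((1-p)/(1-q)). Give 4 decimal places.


Bregman divergence with negative entropy generator:
D = p*log(p/q) + (1-p)*log((1-p)/(1-q)).
p = 0.35, q = 0.05.
p*log(p/q) = 0.35*log(0.35/0.05) = 0.681069.
(1-p)*log((1-p)/(1-q)) = 0.65*log(0.65/0.95) = -0.246668.
D = 0.681069 + -0.246668 = 0.4344

0.4344


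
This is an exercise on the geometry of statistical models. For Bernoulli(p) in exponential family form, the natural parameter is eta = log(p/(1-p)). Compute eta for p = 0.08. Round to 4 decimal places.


Natural parameter for Bernoulli: eta = log(p/(1-p)).
p = 0.08, 1-p = 0.92.
p/(1-p) = 0.086957.
eta = log(0.086957) = -2.4423

-2.4423


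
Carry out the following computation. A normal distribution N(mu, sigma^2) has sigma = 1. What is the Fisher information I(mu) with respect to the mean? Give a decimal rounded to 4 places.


The Fisher information for the mean of a normal distribution is I(mu) = 1/sigma^2.
sigma = 1, so sigma^2 = 1.
I(mu) = 1/1 = 1.0000

1.0000


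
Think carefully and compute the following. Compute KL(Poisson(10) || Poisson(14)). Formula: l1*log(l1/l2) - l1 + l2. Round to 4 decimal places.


KL divergence for Poisson:
KL = l1*log(l1/l2) - l1 + l2.
l1 = 10, l2 = 14.
log(10/14) = -0.336472.
l1*log(l1/l2) = 10 * -0.336472 = -3.364722.
KL = -3.364722 - 10 + 14 = 0.6353

0.6353


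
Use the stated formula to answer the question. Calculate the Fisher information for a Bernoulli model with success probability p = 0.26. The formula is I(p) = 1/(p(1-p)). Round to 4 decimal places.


For Bernoulli(p), Fisher information is I(p) = 1/(p*(1-p)).
p = 0.26, 1-p = 0.74.
p*(1-p) = 0.1924.
I(p) = 1/0.1924 = 5.1975

5.1975


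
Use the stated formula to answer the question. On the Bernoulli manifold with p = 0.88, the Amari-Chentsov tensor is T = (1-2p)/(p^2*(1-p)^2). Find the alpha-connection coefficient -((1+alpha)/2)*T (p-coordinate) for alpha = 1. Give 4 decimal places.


Skewness (Amari-Chentsov) tensor: T = (1-2p)/(p^2*(1-p)^2).
p = 0.88, 1-2p = -0.76, p^2 = 0.7744, (1-p)^2 = 0.0144.
T = -0.76/(0.7744 * 0.0144) = -68.153122.
In the p-coordinate, Gamma^(alpha) = Gamma^(0) - (alpha/2)*T with Gamma^(0) = (1/2)*g'(p) = -T/2,
so Gamma^(alpha) = -((1+alpha)/2)*T.
alpha = 1, -(1+alpha)/2 = -1.0.
Gamma = -1.0 * -68.153122 = 68.1531

68.1531


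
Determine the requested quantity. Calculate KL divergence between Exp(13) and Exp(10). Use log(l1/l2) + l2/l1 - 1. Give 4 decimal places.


KL divergence for exponential family:
KL = log(l1/l2) + l2/l1 - 1.
log(13/10) = 0.262364.
10/13 = 0.769231.
KL = 0.262364 + 0.769231 - 1 = 0.0316

0.0316


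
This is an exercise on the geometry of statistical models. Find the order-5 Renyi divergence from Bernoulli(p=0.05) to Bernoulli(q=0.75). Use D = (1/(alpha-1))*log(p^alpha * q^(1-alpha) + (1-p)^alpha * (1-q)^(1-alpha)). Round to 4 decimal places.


Renyi divergence of order alpha between Bernoulli distributions:
D = (1/(alpha-1))*log(p^alpha * q^(1-alpha) + (1-p)^alpha * (1-q)^(1-alpha)).
alpha = 5, p = 0.05, q = 0.75.
p^alpha * q^(1-alpha) = 0.05^5 * 0.75^-4 = 1e-06.
(1-p)^alpha * (1-q)^(1-alpha) = 0.95^5 * 0.25^-4 = 198.08792.
sum = 1e-06 + 198.08792 = 198.087921.
D = (1/4)*log(198.087921) = 1.3222

1.3222


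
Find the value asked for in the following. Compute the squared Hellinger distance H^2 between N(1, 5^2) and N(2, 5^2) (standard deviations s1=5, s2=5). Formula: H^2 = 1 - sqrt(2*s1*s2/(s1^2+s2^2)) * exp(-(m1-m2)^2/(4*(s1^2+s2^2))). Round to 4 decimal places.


Squared Hellinger distance for Gaussians:
H^2 = 1 - sqrt(2*s1*s2/(s1^2+s2^2)) * exp(-(m1-m2)^2/(4*(s1^2+s2^2))).
s1^2 = 25, s2^2 = 25, s1^2+s2^2 = 50.
sqrt(2*5*5/(50)) = 1.0.
(m1-m2)^2 = (-1)^2 = 1.
exp(-1/(4*50)) = exp(-0.005) = 0.995012.
H^2 = 1 - 1.0*0.995012 = 0.0050

0.0050


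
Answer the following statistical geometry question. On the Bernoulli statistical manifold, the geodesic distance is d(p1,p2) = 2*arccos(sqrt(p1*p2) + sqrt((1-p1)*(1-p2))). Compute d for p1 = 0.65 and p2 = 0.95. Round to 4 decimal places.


Geodesic distance on Bernoulli manifold:
d(p1,p2) = 2*arccos(sqrt(p1*p2) + sqrt((1-p1)*(1-p2))).
sqrt(p1*p2) = sqrt(0.65*0.95) = 0.785812.
sqrt((1-p1)*(1-p2)) = sqrt(0.35*0.05) = 0.132288.
arg = 0.785812 + 0.132288 = 0.918099.
d = 2*arccos(0.918099) = 0.8151

0.8151


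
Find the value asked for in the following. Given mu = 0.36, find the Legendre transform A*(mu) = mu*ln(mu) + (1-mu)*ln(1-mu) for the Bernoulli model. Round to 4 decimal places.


Legendre transform for Bernoulli:
A*(mu) = mu*log(mu) + (1-mu)*log(1-mu).
mu = 0.36, 1-mu = 0.64.
mu*log(mu) = 0.36*log(0.36) = -0.367794.
(1-mu)*log(1-mu) = 0.64*log(0.64) = -0.285624.
A* = -0.367794 + -0.285624 = -0.6534

-0.6534


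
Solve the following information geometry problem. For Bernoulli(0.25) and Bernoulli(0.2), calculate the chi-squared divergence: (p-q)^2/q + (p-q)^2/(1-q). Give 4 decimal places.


Chi-squared divergence between Bernoulli distributions:
chi^2 = (p-q)^2/q + (p-q)^2/(1-q).
p = 0.25, q = 0.2, p-q = 0.05.
(p-q)^2 = 0.0025.
term1 = 0.0025/0.2 = 0.0125.
term2 = 0.0025/0.8 = 0.003125.
chi^2 = 0.0125 + 0.003125 = 0.0156

0.0156


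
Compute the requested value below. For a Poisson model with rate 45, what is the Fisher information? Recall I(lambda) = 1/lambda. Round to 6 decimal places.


Fisher information for Poisson: I(lambda) = 1/lambda.
lambda = 45.
I(lambda) = 1/45 = 0.022222

0.022222


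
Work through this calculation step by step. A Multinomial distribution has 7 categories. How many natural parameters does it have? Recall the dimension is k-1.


Exponential family dimension calculation:
For Multinomial with k=7 categories, dim = k-1 = 6.

6


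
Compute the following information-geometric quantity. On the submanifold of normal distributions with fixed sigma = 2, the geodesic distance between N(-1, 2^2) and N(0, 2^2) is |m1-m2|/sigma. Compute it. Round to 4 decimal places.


On the fixed-variance normal subfamily, geodesic distance = |m1-m2|/sigma.
|-1 - 0| = 1.
sigma = 2.
d = 1/2 = 0.5000

0.5000


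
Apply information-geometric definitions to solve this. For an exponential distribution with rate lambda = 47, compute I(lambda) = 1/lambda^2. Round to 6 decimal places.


Fisher information for exponential: I(lambda) = 1/lambda^2.
lambda = 47, lambda^2 = 2209.
I = 1/2209 = 0.000453

0.000453


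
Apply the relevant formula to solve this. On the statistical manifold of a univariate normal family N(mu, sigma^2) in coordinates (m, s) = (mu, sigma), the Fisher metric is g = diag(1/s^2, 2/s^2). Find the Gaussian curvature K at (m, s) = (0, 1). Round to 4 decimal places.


The metric has the form g = (A dm^2 + B ds^2)/s^2 with A = 1, B = 2.
Substitute u = sqrt(A/B)*m: g = B*(du^2 + ds^2)/s^2, i.e. B times the
Poincare upper half-plane metric, which has constant Gaussian curvature -1.
Scaling a 2D metric by a constant c divides the Gaussian curvature by c,
so K = -1/B = -1/(2) = -0.5000 everywhere (the point (m, s) = (0, 1) is irrelevant:
the curvature is constant).
The requested Gaussian curvature is K = -0.5000.

-0.5000


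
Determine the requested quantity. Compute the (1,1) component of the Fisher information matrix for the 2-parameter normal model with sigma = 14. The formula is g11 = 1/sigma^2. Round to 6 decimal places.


For the 2-parameter normal family, the Fisher metric has:
  g11 = 1/sigma^2, g22 = 2/sigma^2.
sigma = 14, sigma^2 = 196.
g11 = 0.005102

0.005102


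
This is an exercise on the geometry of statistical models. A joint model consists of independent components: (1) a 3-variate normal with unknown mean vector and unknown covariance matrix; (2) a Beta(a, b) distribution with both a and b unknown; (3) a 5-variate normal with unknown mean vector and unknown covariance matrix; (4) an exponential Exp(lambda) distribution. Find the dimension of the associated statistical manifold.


The dimension of a statistical manifold equals the number of free
(independent) real parameters of the model. For a product of independent
blocks the parameter counts add.
- 3-variate normal: 3 (mean) + 3*4/2 = 6 (symmetric covariance) = 9.
- Beta (a, b): 2.
- 5-variate normal: 5 (mean) + 5*6/2 = 15 (symmetric covariance) = 20.
- exponential (lambda): 1.
Total = 9 + 2 + 20 + 1 = 32.
Dimension = 32

32


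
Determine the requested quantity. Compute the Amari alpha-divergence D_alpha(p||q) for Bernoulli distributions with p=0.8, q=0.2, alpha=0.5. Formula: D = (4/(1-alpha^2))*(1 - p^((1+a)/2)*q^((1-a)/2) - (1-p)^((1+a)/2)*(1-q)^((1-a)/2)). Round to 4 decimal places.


Amari alpha-divergence:
D = (4/(1-alpha^2))*(1 - p^((1+a)/2)*q^((1-a)/2) - (1-p)^((1+a)/2)*(1-q)^((1-a)/2)).
alpha = 0.5, p = 0.8, q = 0.2.
e1 = (1+alpha)/2 = 0.75, e2 = (1-alpha)/2 = 0.25.
t1 = p^e1 * q^e2 = 0.8^0.75 * 0.2^0.25 = 0.565685.
t2 = (1-p)^e1 * (1-q)^e2 = 0.2^0.75 * 0.8^0.25 = 0.282843.
4/(1-alpha^2) = 5.333333.
D = 5.333333*(1 - 0.565685 - 0.282843) = 0.8078

0.8078


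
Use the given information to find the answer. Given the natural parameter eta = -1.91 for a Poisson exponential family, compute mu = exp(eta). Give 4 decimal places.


Expectation parameter for Poisson exponential family:
mu = exp(eta).
eta = -1.91.
mu = exp(-1.91) = 0.1481

0.1481


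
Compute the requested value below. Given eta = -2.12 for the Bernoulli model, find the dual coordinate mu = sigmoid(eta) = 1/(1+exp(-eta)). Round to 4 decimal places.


Dual coordinate (expectation parameter) for Bernoulli:
mu = 1/(1+exp(-eta)).
eta = -2.12.
exp(-eta) = exp(2.12) = 8.331137.
mu = 1/(1+8.331137) = 0.1072

0.1072


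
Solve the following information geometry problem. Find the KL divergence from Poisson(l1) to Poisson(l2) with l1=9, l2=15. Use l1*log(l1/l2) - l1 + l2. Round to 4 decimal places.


KL divergence for Poisson:
KL = l1*log(l1/l2) - l1 + l2.
l1 = 9, l2 = 15.
log(9/15) = -0.510826.
l1*log(l1/l2) = 9 * -0.510826 = -4.597431.
KL = -4.597431 - 9 + 15 = 1.4026

1.4026


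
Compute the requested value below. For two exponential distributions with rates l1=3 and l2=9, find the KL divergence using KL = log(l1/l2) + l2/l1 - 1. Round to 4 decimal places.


KL divergence for exponential family:
KL = log(l1/l2) + l2/l1 - 1.
log(3/9) = -1.098612.
9/3 = 3.0.
KL = -1.098612 + 3.0 - 1 = 0.9014

0.9014


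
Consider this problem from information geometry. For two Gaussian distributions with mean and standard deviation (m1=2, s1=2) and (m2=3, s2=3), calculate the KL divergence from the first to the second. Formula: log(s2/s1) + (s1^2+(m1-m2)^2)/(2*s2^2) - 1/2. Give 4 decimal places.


KL divergence between normal distributions:
KL = log(s2/s1) + (s1^2 + (m1-m2)^2)/(2*s2^2) - 1/2.
log(3/2) = 0.405465.
(2^2 + (2-3)^2)/(2*3^2) = (4 + 1)/18 = 0.277778.
KL = 0.405465 + 0.277778 - 0.5 = 0.1832

0.1832


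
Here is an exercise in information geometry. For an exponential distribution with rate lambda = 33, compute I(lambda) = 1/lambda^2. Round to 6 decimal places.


Fisher information for exponential: I(lambda) = 1/lambda^2.
lambda = 33, lambda^2 = 1089.
I = 1/1089 = 0.000918

0.000918


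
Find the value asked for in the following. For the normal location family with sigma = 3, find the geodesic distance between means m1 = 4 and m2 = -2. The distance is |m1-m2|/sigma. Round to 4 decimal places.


On the fixed-variance normal subfamily, geodesic distance = |m1-m2|/sigma.
|4 - -2| = 6.
sigma = 3.
d = 6/3 = 2.0000

2.0000


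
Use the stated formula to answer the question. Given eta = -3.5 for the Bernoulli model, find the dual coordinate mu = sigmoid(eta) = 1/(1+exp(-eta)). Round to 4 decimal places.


Dual coordinate (expectation parameter) for Bernoulli:
mu = 1/(1+exp(-eta)).
eta = -3.5.
exp(-eta) = exp(3.5) = 33.115452.
mu = 1/(1+33.115452) = 0.0293

0.0293


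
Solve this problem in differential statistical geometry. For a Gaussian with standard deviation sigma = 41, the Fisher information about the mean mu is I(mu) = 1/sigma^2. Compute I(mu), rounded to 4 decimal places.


The Fisher information for the mean of a normal distribution is I(mu) = 1/sigma^2.
sigma = 41, so sigma^2 = 1681.
I(mu) = 1/1681 = 0.0006

0.0006


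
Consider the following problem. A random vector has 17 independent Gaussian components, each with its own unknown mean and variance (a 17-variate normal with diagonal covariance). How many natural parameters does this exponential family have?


Exponential family dimension calculation:
Each univariate normal has two natural parameters (mu/sigma^2 and -1/(2 sigma^2)).
With 17 independent components, dim = 2 * 17 = 34.

34


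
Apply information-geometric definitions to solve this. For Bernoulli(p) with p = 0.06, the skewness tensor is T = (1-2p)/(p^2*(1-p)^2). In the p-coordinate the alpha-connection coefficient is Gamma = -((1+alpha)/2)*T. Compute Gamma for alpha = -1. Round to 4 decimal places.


Skewness (Amari-Chentsov) tensor: T = (1-2p)/(p^2*(1-p)^2).
p = 0.06, 1-2p = 0.88, p^2 = 0.0036, (1-p)^2 = 0.8836.
T = 0.88/(0.0036 * 0.8836) = 276.646044.
In the p-coordinate, Gamma^(alpha) = Gamma^(0) - (alpha/2)*T with Gamma^(0) = (1/2)*g'(p) = -T/2,
so Gamma^(alpha) = -((1+alpha)/2)*T.
alpha = -1, -(1+alpha)/2 = 0.0.
Gamma = 0.0 * 276.646044 = 0.0000

0.0000


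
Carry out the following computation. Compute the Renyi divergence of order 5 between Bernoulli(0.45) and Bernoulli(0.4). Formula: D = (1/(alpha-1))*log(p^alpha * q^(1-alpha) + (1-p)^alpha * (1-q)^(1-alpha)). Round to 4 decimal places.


Renyi divergence of order alpha between Bernoulli distributions:
D = (1/(alpha-1))*log(p^alpha * q^(1-alpha) + (1-p)^alpha * (1-q)^(1-alpha)).
alpha = 5, p = 0.45, q = 0.4.
p^alpha * q^(1-alpha) = 0.45^5 * 0.4^-4 = 0.720813.
(1-p)^alpha * (1-q)^(1-alpha) = 0.55^5 * 0.6^-4 = 0.388337.
sum = 0.720813 + 0.388337 = 1.10915.
D = (1/4)*log(1.10915) = 0.0259

0.0259


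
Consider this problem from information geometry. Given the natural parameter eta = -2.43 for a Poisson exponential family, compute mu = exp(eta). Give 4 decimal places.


Expectation parameter for Poisson exponential family:
mu = exp(eta).
eta = -2.43.
mu = exp(-2.43) = 0.0880

0.0880


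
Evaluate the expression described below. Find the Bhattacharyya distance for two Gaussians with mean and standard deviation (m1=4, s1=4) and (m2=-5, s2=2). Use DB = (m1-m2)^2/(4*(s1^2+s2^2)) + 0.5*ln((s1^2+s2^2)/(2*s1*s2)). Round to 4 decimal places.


Bhattacharyya distance between two Gaussians:
DB = (m1-m2)^2/(4*(s1^2+s2^2)) + (1/2)*ln((s1^2+s2^2)/(2*s1*s2)).
(m1-m2)^2 = (9)^2 = 81.
s1^2+s2^2 = 16 + 4 = 20.
term1 = 81/80 = 1.0125.
term2 = 0.5*ln(20/16.0) = 0.111572.
DB = 1.0125 + 0.111572 = 1.1241

1.1241


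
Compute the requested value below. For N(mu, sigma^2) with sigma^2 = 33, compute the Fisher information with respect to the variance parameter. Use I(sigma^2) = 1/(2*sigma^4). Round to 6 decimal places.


Fisher information for variance: I(sigma^2) = 1/(2*sigma^4).
sigma^2 = 33, so sigma^4 = 1089.
I = 1/(2*1089) = 1/2178 = 0.000459

0.000459


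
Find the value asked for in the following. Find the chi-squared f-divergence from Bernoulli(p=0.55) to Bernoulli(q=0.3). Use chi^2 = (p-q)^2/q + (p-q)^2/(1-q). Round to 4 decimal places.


Chi-squared divergence between Bernoulli distributions:
chi^2 = (p-q)^2/q + (p-q)^2/(1-q).
p = 0.55, q = 0.3, p-q = 0.25.
(p-q)^2 = 0.0625.
term1 = 0.0625/0.3 = 0.208333.
term2 = 0.0625/0.7 = 0.089286.
chi^2 = 0.208333 + 0.089286 = 0.2976

0.2976


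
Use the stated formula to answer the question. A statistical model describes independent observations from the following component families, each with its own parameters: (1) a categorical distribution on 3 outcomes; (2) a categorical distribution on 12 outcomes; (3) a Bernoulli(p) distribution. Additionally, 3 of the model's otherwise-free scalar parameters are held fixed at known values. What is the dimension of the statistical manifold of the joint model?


The dimension of a statistical manifold equals the number of free
(independent) real parameters of the model. For a product of independent
blocks the parameter counts add.
- categorical on 3 outcomes (probabilities sum to 1): 3-1 = 2.
- categorical on 12 outcomes (probabilities sum to 1): 12-1 = 11.
- Bernoulli (p): 1.
Total = 2 + 11 + 1 = 14.
3 parameter(s) fixed at known values: 14 - 3 = 11.
Dimension = 11

11


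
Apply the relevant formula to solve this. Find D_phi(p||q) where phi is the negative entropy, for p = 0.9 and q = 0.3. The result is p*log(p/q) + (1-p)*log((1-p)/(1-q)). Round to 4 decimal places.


Bregman divergence with negative entropy generator:
D = p*log(p/q) + (1-p)*log((1-p)/(1-q)).
p = 0.9, q = 0.3.
p*log(p/q) = 0.9*log(0.9/0.3) = 0.988751.
(1-p)*log((1-p)/(1-q)) = 0.1*log(0.1/0.7) = -0.194591.
D = 0.988751 + -0.194591 = 0.7942

0.7942


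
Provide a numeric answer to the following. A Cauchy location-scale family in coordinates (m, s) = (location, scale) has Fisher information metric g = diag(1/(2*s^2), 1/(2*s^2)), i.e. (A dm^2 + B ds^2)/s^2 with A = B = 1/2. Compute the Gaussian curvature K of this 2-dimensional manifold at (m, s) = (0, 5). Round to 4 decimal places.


The metric has the form g = (A dm^2 + B ds^2)/s^2 with A = 1/2, B = 1/2.
Substitute u = sqrt(A/B)*m: g = B*(du^2 + ds^2)/s^2, i.e. B times the
Poincare upper half-plane metric, which has constant Gaussian curvature -1.
Scaling a 2D metric by a constant c divides the Gaussian curvature by c,
so K = -1/B = -1/(1/2) = -2.0000 everywhere (the point (m, s) = (0, 5) is irrelevant:
the curvature is constant).
The requested Gaussian curvature is K = -2.0000.

-2.0000


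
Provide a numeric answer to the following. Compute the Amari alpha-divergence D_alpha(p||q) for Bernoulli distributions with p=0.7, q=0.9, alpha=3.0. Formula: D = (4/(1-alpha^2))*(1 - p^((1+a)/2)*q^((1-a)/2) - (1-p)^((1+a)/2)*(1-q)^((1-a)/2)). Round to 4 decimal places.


Amari alpha-divergence:
D = (4/(1-alpha^2))*(1 - p^((1+a)/2)*q^((1-a)/2) - (1-p)^((1+a)/2)*(1-q)^((1-a)/2)).
alpha = 3.0, p = 0.7, q = 0.9.
e1 = (1+alpha)/2 = 2.0, e2 = (1-alpha)/2 = -1.0.
t1 = p^e1 * q^e2 = 0.7^2.0 * 0.9^-1.0 = 0.544444.
t2 = (1-p)^e1 * (1-q)^e2 = 0.3^2.0 * 0.1^-1.0 = 0.9.
4/(1-alpha^2) = -0.5.
D = -0.5*(1 - 0.544444 - 0.9) = 0.2222

0.2222


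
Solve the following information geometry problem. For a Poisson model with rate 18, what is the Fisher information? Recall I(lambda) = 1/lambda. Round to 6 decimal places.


Fisher information for Poisson: I(lambda) = 1/lambda.
lambda = 18.
I(lambda) = 1/18 = 0.055556

0.055556


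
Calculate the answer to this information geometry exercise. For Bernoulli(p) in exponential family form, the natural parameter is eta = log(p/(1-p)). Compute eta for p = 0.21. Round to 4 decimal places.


Natural parameter for Bernoulli: eta = log(p/(1-p)).
p = 0.21, 1-p = 0.79.
p/(1-p) = 0.265823.
eta = log(0.265823) = -1.3249

-1.3249


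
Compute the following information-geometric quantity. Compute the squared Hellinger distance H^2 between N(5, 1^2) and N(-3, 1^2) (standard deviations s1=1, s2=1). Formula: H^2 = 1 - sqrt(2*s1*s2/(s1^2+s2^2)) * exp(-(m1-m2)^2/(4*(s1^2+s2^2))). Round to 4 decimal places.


Squared Hellinger distance for Gaussians:
H^2 = 1 - sqrt(2*s1*s2/(s1^2+s2^2)) * exp(-(m1-m2)^2/(4*(s1^2+s2^2))).
s1^2 = 1, s2^2 = 1, s1^2+s2^2 = 2.
sqrt(2*1*1/(2)) = 1.0.
(m1-m2)^2 = (8)^2 = 64.
exp(-64/(4*2)) = exp(-8.0) = 0.000335.
H^2 = 1 - 1.0*0.000335 = 0.9997

0.9997


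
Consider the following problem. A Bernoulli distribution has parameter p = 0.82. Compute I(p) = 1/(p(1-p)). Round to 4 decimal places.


For Bernoulli(p), Fisher information is I(p) = 1/(p*(1-p)).
p = 0.82, 1-p = 0.18.
p*(1-p) = 0.1476.
I(p) = 1/0.1476 = 6.7751

6.7751


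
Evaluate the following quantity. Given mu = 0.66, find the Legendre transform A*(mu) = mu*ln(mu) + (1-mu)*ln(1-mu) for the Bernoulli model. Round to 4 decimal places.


Legendre transform for Bernoulli:
A*(mu) = mu*log(mu) + (1-mu)*log(1-mu).
mu = 0.66, 1-mu = 0.34.
mu*log(mu) = 0.66*log(0.66) = -0.27424.
(1-mu)*log(1-mu) = 0.34*log(0.34) = -0.366795.
A* = -0.27424 + -0.366795 = -0.6410

-0.6410


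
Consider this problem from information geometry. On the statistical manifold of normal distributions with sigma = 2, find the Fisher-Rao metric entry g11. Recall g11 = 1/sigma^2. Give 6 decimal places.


For the 2-parameter normal family, the Fisher metric has:
  g11 = 1/sigma^2, g22 = 2/sigma^2.
sigma = 2, sigma^2 = 4.
g11 = 0.250000

0.250000


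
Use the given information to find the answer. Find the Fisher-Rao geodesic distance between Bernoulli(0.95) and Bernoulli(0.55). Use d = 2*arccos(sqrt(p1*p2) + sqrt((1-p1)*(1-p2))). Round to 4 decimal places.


Geodesic distance on Bernoulli manifold:
d(p1,p2) = 2*arccos(sqrt(p1*p2) + sqrt((1-p1)*(1-p2))).
sqrt(p1*p2) = sqrt(0.95*0.55) = 0.722842.
sqrt((1-p1)*(1-p2)) = sqrt(0.05*0.45) = 0.15.
arg = 0.722842 + 0.15 = 0.872842.
d = 2*arccos(0.872842) = 1.0196

1.0196


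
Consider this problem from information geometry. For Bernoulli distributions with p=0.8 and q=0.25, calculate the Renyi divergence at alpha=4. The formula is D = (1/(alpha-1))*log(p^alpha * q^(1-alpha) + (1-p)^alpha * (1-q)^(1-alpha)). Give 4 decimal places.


Renyi divergence of order alpha between Bernoulli distributions:
D = (1/(alpha-1))*log(p^alpha * q^(1-alpha) + (1-p)^alpha * (1-q)^(1-alpha)).
alpha = 4, p = 0.8, q = 0.25.
p^alpha * q^(1-alpha) = 0.8^4 * 0.25^-3 = 26.2144.
(1-p)^alpha * (1-q)^(1-alpha) = 0.2^4 * 0.75^-3 = 0.003793.
sum = 26.2144 + 0.003793 = 26.218193.
D = (1/3)*log(26.218193) = 1.0888

1.0888


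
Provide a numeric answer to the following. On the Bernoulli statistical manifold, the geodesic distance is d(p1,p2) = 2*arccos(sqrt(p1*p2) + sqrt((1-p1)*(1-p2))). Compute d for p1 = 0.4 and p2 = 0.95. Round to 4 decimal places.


Geodesic distance on Bernoulli manifold:
d(p1,p2) = 2*arccos(sqrt(p1*p2) + sqrt((1-p1)*(1-p2))).
sqrt(p1*p2) = sqrt(0.4*0.95) = 0.616441.
sqrt((1-p1)*(1-p2)) = sqrt(0.6*0.05) = 0.173205.
arg = 0.616441 + 0.173205 = 0.789646.
d = 2*arccos(0.789646) = 1.3211

1.3211


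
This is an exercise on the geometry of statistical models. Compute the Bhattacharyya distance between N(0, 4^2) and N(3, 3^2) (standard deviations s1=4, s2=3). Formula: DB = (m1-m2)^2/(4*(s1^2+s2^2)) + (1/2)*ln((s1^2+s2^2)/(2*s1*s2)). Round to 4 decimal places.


Bhattacharyya distance between two Gaussians:
DB = (m1-m2)^2/(4*(s1^2+s2^2)) + (1/2)*ln((s1^2+s2^2)/(2*s1*s2)).
(m1-m2)^2 = (-3)^2 = 9.
s1^2+s2^2 = 16 + 9 = 25.
term1 = 9/100 = 0.09.
term2 = 0.5*ln(25/24.0) = 0.020411.
DB = 0.09 + 0.020411 = 0.1104

0.1104


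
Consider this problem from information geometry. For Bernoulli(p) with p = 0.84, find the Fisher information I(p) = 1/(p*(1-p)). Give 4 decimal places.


For Bernoulli(p), Fisher information is I(p) = 1/(p*(1-p)).
p = 0.84, 1-p = 0.16.
p*(1-p) = 0.1344.
I(p) = 1/0.1344 = 7.4405

7.4405


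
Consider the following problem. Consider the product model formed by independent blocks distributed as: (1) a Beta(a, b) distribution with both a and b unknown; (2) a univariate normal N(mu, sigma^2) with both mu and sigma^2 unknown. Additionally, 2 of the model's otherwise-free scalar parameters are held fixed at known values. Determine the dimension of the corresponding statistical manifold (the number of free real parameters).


The dimension of a statistical manifold equals the number of free
(independent) real parameters of the model. For a product of independent
blocks the parameter counts add.
- Beta (a, b): 2.
- normal (mu, sigma^2): 2.
Total = 2 + 2 = 4.
2 parameter(s) fixed at known values: 4 - 2 = 2.
Dimension = 2

2


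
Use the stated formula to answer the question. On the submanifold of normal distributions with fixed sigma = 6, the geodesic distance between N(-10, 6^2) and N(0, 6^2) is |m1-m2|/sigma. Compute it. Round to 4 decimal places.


On the fixed-variance normal subfamily, geodesic distance = |m1-m2|/sigma.
|-10 - 0| = 10.
sigma = 6.
d = 10/6 = 1.6667

1.6667


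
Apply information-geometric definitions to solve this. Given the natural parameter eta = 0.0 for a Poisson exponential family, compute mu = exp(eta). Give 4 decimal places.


Expectation parameter for Poisson exponential family:
mu = exp(eta).
eta = 0.0.
mu = exp(0.0) = 1.0000

1.0000


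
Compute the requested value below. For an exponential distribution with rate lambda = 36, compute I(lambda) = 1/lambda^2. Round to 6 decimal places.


Fisher information for exponential: I(lambda) = 1/lambda^2.
lambda = 36, lambda^2 = 1296.
I = 1/1296 = 0.000772

0.000772


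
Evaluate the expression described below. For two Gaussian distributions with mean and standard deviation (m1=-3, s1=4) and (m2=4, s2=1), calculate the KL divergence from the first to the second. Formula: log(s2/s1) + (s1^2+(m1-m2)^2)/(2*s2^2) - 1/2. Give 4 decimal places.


KL divergence between normal distributions:
KL = log(s2/s1) + (s1^2 + (m1-m2)^2)/(2*s2^2) - 1/2.
log(1/4) = -1.386294.
(4^2 + (-3-4)^2)/(2*1^2) = (16 + 49)/2 = 32.5.
KL = -1.386294 + 32.5 - 0.5 = 30.6137

30.6137


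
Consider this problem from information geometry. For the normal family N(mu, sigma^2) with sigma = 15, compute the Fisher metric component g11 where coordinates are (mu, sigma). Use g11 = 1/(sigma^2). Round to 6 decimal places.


For the 2-parameter normal family, the Fisher metric has:
  g11 = 1/sigma^2, g22 = 2/sigma^2.
sigma = 15, sigma^2 = 225.
g11 = 0.004444

0.004444


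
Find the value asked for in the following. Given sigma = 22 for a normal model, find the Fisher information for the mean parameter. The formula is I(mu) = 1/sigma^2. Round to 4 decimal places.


The Fisher information for the mean of a normal distribution is I(mu) = 1/sigma^2.
sigma = 22, so sigma^2 = 484.
I(mu) = 1/484 = 0.0021

0.0021


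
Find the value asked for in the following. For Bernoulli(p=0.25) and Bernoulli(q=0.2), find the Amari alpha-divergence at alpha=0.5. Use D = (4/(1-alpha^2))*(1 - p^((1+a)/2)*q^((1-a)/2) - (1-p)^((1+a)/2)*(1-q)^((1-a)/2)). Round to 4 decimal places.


Amari alpha-divergence:
D = (4/(1-alpha^2))*(1 - p^((1+a)/2)*q^((1-a)/2) - (1-p)^((1+a)/2)*(1-q)^((1-a)/2)).
alpha = 0.5, p = 0.25, q = 0.2.
e1 = (1+alpha)/2 = 0.75, e2 = (1-alpha)/2 = 0.25.
t1 = p^e1 * q^e2 = 0.25^0.75 * 0.2^0.25 = 0.236435.
t2 = (1-p)^e1 * (1-q)^e2 = 0.75^0.75 * 0.8^0.25 = 0.762199.
4/(1-alpha^2) = 5.333333.
D = 5.333333*(1 - 0.236435 - 0.762199) = 0.0073

0.0073


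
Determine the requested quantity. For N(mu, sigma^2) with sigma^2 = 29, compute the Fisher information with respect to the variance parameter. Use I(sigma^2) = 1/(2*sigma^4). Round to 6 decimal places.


Fisher information for variance: I(sigma^2) = 1/(2*sigma^4).
sigma^2 = 29, so sigma^4 = 841.
I = 1/(2*841) = 1/1682 = 0.000595

0.000595


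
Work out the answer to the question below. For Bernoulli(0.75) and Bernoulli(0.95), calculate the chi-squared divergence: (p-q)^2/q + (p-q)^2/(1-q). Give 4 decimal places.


Chi-squared divergence between Bernoulli distributions:
chi^2 = (p-q)^2/q + (p-q)^2/(1-q).
p = 0.75, q = 0.95, p-q = -0.2.
(p-q)^2 = 0.04.
term1 = 0.04/0.95 = 0.042105.
term2 = 0.04/0.05 = 0.8.
chi^2 = 0.042105 + 0.8 = 0.8421

0.8421


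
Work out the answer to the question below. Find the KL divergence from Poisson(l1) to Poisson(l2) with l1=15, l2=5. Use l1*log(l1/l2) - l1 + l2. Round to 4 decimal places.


KL divergence for Poisson:
KL = l1*log(l1/l2) - l1 + l2.
l1 = 15, l2 = 5.
log(15/5) = 1.098612.
l1*log(l1/l2) = 15 * 1.098612 = 16.479184.
KL = 16.479184 - 15 + 5 = 6.4792

6.4792


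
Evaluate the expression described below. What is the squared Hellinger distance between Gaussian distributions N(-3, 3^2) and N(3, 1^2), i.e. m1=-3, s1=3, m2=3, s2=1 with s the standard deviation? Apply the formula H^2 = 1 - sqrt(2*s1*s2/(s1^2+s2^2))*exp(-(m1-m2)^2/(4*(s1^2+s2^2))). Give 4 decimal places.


Squared Hellinger distance for Gaussians:
H^2 = 1 - sqrt(2*s1*s2/(s1^2+s2^2)) * exp(-(m1-m2)^2/(4*(s1^2+s2^2))).
s1^2 = 9, s2^2 = 1, s1^2+s2^2 = 10.
sqrt(2*3*1/(10)) = 0.774597.
(m1-m2)^2 = (-6)^2 = 36.
exp(-36/(4*10)) = exp(-0.9) = 0.40657.
H^2 = 1 - 0.774597*0.40657 = 0.6851

0.6851


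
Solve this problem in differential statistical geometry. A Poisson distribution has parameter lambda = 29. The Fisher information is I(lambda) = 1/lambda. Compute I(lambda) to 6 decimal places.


Fisher information for Poisson: I(lambda) = 1/lambda.
lambda = 29.
I(lambda) = 1/29 = 0.034483

0.034483


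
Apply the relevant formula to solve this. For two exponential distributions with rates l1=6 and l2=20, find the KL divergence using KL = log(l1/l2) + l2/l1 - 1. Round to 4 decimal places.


KL divergence for exponential family:
KL = log(l1/l2) + l2/l1 - 1.
log(6/20) = -1.203973.
20/6 = 3.333333.
KL = -1.203973 + 3.333333 - 1 = 1.1294

1.1294


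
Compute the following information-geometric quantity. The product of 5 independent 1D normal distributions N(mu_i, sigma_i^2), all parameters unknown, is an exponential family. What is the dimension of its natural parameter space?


Exponential family dimension calculation:
Each univariate normal has two natural parameters (mu/sigma^2 and -1/(2 sigma^2)).
With 5 independent components, dim = 2 * 5 = 10.

10


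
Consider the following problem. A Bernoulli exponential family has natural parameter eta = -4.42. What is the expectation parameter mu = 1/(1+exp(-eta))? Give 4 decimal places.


Dual coordinate (expectation parameter) for Bernoulli:
mu = 1/(1+exp(-eta)).
eta = -4.42.
exp(-eta) = exp(4.42) = 83.096285.
mu = 1/(1+83.096285) = 0.0119

0.0119


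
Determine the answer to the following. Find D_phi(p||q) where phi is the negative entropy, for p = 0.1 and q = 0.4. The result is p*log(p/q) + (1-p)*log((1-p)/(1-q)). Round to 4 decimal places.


Bregman divergence with negative entropy generator:
D = p*log(p/q) + (1-p)*log((1-p)/(1-q)).
p = 0.1, q = 0.4.
p*log(p/q) = 0.1*log(0.1/0.4) = -0.138629.
(1-p)*log((1-p)/(1-q)) = 0.9*log(0.9/0.6) = 0.364919.
D = -0.138629 + 0.364919 = 0.2263

0.2263


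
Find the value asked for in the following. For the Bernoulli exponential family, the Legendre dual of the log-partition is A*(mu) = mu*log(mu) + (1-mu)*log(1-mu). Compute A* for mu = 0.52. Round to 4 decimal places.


Legendre transform for Bernoulli:
A*(mu) = mu*log(mu) + (1-mu)*log(1-mu).
mu = 0.52, 1-mu = 0.48.
mu*log(mu) = 0.52*log(0.52) = -0.340042.
(1-mu)*log(1-mu) = 0.48*log(0.48) = -0.352305.
A* = -0.340042 + -0.352305 = -0.6923

-0.6923


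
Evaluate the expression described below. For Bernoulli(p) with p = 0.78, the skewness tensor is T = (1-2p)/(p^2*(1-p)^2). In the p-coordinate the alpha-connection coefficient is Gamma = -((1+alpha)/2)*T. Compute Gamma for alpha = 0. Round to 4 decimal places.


Skewness (Amari-Chentsov) tensor: T = (1-2p)/(p^2*(1-p)^2).
p = 0.78, 1-2p = -0.56, p^2 = 0.6084, (1-p)^2 = 0.0484.
T = -0.56/(0.6084 * 0.0484) = -19.017502.
In the p-coordinate, Gamma^(alpha) = Gamma^(0) - (alpha/2)*T with Gamma^(0) = (1/2)*g'(p) = -T/2,
so Gamma^(alpha) = -((1+alpha)/2)*T.
alpha = 0, -(1+alpha)/2 = -0.5.
Gamma = -0.5 * -19.017502 = 9.5088

9.5088


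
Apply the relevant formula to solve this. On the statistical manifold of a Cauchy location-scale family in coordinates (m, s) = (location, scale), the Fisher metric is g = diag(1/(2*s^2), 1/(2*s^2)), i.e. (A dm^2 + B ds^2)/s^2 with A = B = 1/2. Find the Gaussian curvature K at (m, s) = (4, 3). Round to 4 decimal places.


The metric has the form g = (A dm^2 + B ds^2)/s^2 with A = 1/2, B = 1/2.
Substitute u = sqrt(A/B)*m: g = B*(du^2 + ds^2)/s^2, i.e. B times the
Poincare upper half-plane metric, which has constant Gaussian curvature -1.
Scaling a 2D metric by a constant c divides the Gaussian curvature by c,
so K = -1/B = -1/(1/2) = -2.0000 everywhere (the point (m, s) = (4, 3) is irrelevant:
the curvature is constant).
The requested Gaussian curvature is K = -2.0000.

-2.0000


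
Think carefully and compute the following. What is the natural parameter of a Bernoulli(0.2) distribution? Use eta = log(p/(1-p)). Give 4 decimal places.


Natural parameter for Bernoulli: eta = log(p/(1-p)).
p = 0.2, 1-p = 0.8.
p/(1-p) = 0.25.
eta = log(0.25) = -1.3863

-1.3863


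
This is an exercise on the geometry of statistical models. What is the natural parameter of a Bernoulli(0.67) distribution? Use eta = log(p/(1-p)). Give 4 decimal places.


Natural parameter for Bernoulli: eta = log(p/(1-p)).
p = 0.67, 1-p = 0.33.
p/(1-p) = 2.030303.
eta = log(2.030303) = 0.7082

0.7082


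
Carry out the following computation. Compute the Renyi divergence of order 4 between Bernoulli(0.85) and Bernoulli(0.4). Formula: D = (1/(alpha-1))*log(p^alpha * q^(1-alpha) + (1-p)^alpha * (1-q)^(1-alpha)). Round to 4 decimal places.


Renyi divergence of order alpha between Bernoulli distributions:
D = (1/(alpha-1))*log(p^alpha * q^(1-alpha) + (1-p)^alpha * (1-q)^(1-alpha)).
alpha = 4, p = 0.85, q = 0.4.
p^alpha * q^(1-alpha) = 0.85^4 * 0.4^-3 = 8.156348.
(1-p)^alpha * (1-q)^(1-alpha) = 0.15^4 * 0.6^-3 = 0.002344.
sum = 8.156348 + 0.002344 = 8.158691.
D = (1/3)*log(8.158691) = 0.6997

0.6997


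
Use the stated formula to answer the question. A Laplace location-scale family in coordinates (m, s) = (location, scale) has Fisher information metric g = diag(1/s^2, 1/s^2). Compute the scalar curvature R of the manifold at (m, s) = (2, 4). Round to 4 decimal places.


The metric has the form g = (A dm^2 + B ds^2)/s^2 with A = 1, B = 1.
Substitute u = sqrt(A/B)*m: g = B*(du^2 + ds^2)/s^2, i.e. B times the
Poincare upper half-plane metric, which has constant Gaussian curvature -1.
Scaling a 2D metric by a constant c divides the Gaussian curvature by c,
so K = -1/B = -1/(1) = -1.0000 everywhere (the point (m, s) = (2, 4) is irrelevant:
the curvature is constant).
Scalar curvature in dimension 2: R = 2K = -2/(1) = -2.0000.

-2.0000


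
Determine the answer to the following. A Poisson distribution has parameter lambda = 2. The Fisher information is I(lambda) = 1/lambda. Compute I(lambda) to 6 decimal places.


Fisher information for Poisson: I(lambda) = 1/lambda.
lambda = 2.
I(lambda) = 1/2 = 0.500000

0.500000


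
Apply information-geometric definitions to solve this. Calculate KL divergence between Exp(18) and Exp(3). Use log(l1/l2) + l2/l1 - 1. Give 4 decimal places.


KL divergence for exponential family:
KL = log(l1/l2) + l2/l1 - 1.
log(18/3) = 1.791759.
3/18 = 0.166667.
KL = 1.791759 + 0.166667 - 1 = 0.9584

0.9584


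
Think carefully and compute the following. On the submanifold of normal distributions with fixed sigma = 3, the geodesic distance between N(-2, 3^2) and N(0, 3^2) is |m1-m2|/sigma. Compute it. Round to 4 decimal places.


On the fixed-variance normal subfamily, geodesic distance = |m1-m2|/sigma.
|-2 - 0| = 2.
sigma = 3.
d = 2/3 = 0.6667

0.6667


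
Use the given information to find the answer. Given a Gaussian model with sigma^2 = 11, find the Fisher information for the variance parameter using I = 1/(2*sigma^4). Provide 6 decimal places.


Fisher information for variance: I(sigma^2) = 1/(2*sigma^4).
sigma^2 = 11, so sigma^4 = 121.
I = 1/(2*121) = 1/242 = 0.004132

0.004132


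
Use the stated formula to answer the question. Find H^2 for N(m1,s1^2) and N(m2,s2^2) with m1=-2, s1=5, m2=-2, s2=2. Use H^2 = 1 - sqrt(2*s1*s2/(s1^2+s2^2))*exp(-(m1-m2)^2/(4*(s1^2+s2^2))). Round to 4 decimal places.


Squared Hellinger distance for Gaussians:
H^2 = 1 - sqrt(2*s1*s2/(s1^2+s2^2)) * exp(-(m1-m2)^2/(4*(s1^2+s2^2))).
s1^2 = 25, s2^2 = 4, s1^2+s2^2 = 29.
sqrt(2*5*2/(29)) = 0.830455.
(m1-m2)^2 = (0)^2 = 0.
exp(-0/(4*29)) = exp(0.0) = 1.0.
H^2 = 1 - 0.830455*1.0 = 0.1695

0.1695


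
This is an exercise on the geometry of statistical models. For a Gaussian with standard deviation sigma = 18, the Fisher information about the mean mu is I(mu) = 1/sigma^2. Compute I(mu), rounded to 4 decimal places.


The Fisher information for the mean of a normal distribution is I(mu) = 1/sigma^2.
sigma = 18, so sigma^2 = 324.
I(mu) = 1/324 = 0.0031

0.0031


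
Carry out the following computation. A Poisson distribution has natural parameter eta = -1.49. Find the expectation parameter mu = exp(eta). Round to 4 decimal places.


Expectation parameter for Poisson exponential family:
mu = exp(eta).
eta = -1.49.
mu = exp(-1.49) = 0.2254

0.2254


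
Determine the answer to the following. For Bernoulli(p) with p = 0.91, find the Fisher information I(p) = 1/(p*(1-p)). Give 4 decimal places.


For Bernoulli(p), Fisher information is I(p) = 1/(p*(1-p)).
p = 0.91, 1-p = 0.09.
p*(1-p) = 0.0819.
I(p) = 1/0.0819 = 12.2100

12.2100


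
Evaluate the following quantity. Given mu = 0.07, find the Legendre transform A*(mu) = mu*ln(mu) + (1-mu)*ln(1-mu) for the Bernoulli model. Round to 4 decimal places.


Legendre transform for Bernoulli:
A*(mu) = mu*log(mu) + (1-mu)*log(1-mu).
mu = 0.07, 1-mu = 0.93.
mu*log(mu) = 0.07*log(0.07) = -0.186148.
(1-mu)*log(1-mu) = 0.93*log(0.93) = -0.067491.
A* = -0.186148 + -0.067491 = -0.2536

-0.2536


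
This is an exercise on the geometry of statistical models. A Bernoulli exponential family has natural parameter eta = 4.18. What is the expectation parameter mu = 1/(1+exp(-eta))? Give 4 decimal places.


Dual coordinate (expectation parameter) for Bernoulli:
mu = 1/(1+exp(-eta)).
eta = 4.18.
exp(-eta) = exp(-4.18) = 0.015299.
mu = 1/(1+0.015299) = 0.9849

0.9849


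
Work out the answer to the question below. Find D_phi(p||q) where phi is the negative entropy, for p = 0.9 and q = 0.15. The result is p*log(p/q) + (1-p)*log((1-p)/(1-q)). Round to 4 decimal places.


Bregman divergence with negative entropy generator:
D = p*log(p/q) + (1-p)*log((1-p)/(1-q)).
p = 0.9, q = 0.15.
p*log(p/q) = 0.9*log(0.9/0.15) = 1.612584.
(1-p)*log((1-p)/(1-q)) = 0.1*log(0.1/0.85) = -0.214007.
D = 1.612584 + -0.214007 = 1.3986

1.3986


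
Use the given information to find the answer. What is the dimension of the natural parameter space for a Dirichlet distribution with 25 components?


Exponential family dimension calculation:
Dirichlet with 25 components has 25 natural parameters.

25


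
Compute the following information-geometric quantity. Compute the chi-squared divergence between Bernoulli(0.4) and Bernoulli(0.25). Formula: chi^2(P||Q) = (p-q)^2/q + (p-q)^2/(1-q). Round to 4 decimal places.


Chi-squared divergence between Bernoulli distributions:
chi^2 = (p-q)^2/q + (p-q)^2/(1-q).
p = 0.4, q = 0.25, p-q = 0.15.
(p-q)^2 = 0.0225.
term1 = 0.0225/0.25 = 0.09.
term2 = 0.0225/0.75 = 0.03.
chi^2 = 0.09 + 0.03 = 0.1200

0.1200
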